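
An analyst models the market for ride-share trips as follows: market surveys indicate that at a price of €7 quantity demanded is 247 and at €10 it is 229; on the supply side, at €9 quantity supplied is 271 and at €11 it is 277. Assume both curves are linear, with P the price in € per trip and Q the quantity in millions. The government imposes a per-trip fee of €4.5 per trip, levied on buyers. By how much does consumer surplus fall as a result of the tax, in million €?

Consumer surplus falls by €381.75 million.

Demand slope: (229 − 247)/(10 − 7) = -6, so Qd = 289 − 6P.
Supply slope: (277 − 271)/(11 − 9) = 3, so Qs = 3P + 244.
Without the tax, 289 − 6P = 3P + 244 gives 9P = 45, so P* = €5 and Q* = 259.
With the tax collected from buyers, demand (in seller-price terms) shifts: Qd = 289 − 6(P + 4.5).
Solving gives Q = 250 with buyers paying €6.5 and sellers receiving €2 (the €4.5 wedge).
ΔCS is the trapezoid between Q = 250 and Q = 259 of height €1.5: ½ · (259 + 250) · 1.5 = €381.75.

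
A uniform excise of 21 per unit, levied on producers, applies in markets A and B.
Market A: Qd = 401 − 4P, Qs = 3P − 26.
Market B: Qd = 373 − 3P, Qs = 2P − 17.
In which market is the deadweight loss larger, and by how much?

Market A: pre-tax P* = 61, Q* = 157; post-tax Q = 121; deadweight loss = 378.
Market B: pre-tax P* = 78, Q* = 139; post-tax Q = 113.8; deadweight loss = 264.6.
Difference: 378 vs 264.6 → market A is larger by 113.4.

Market A, by 113.4.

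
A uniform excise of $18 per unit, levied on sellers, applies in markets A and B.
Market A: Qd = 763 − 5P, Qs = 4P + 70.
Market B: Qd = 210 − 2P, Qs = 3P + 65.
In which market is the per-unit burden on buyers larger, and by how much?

Market B, by $2.8.

Market A: pre-tax P* = $77, Q* = 378; post-tax Q = 338; per-unit burden on buyers = $8.
Market B: pre-tax P* = $29, Q* = 152; post-tax Q = 130.4; per-unit burden on buyers = $10.8.
Difference: $8 vs $10.8 → market B is larger by $2.8.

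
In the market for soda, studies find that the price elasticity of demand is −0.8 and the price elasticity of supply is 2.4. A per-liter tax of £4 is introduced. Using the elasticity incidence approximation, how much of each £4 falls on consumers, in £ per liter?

Consumers bear ≈ £3 per liter.

Incidence ratio: consumers' share ≈ εs / (εs + |εd|) = 2.4 / (2.4 + 0.8) = 0.75.
So consumers bear ≈ 0.75 × £4 = £3; sellers bear £1.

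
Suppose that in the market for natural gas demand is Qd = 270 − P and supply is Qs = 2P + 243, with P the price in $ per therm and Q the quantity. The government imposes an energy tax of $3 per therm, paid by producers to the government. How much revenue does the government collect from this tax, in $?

Without the tax, 270 − P = 2P + 243 gives 3P = 27, so P* = $9 and Q* = 261.
With the tax collected from producers, supply shifts: Qs = 2(P − 3) + 243.
Solving gives Q = 259 with buyers paying $11 and producers receiving $8 (the $3 wedge).
Revenue = t · Q = 3 · 259 = $777.

Tax revenue = $777.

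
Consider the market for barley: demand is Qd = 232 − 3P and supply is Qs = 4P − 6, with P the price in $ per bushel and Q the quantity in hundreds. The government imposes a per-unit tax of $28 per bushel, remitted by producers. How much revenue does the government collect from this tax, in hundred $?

Tax revenue = $2296 hundred.

Before the tax: set 232 − 3P = 4P − 6 → P* = $34, Q* = 130.
With the tax collected from producers, supply shifts: Qs = 4(P − 28) − 6.
Solving gives Q = 82 with buyers paying $50 and producers receiving $22 (the $28 wedge).
Revenue = t · Q = 28 · 82 = $2296.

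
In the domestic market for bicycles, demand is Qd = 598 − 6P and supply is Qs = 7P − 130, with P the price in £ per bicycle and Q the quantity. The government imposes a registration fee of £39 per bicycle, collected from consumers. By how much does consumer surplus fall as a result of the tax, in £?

Before the tax: set 598 − 6P = 7P − 130 → P* = £56, Q* = 262.
With the tax collected from consumers, demand (in seller-price terms) shifts: Qd = 598 − 6(P + 39).
New equilibrium: consumers pay £77, producers receive £38, Q = 136. (Wedge: Pb − Ps = 39.)
ΔCS is the trapezoid between Q = 136 and Q = 262 of height £21: ½ · (262 + 136) · 21 = £4179.

Consumer surplus falls by £4179.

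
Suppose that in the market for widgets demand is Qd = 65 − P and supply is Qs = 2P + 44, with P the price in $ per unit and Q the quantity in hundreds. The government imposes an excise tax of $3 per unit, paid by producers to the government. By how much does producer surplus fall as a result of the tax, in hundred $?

Producer surplus falls by $57 hundred.

Before the tax: set 65 − P = 2P + 44 → P* = $7, Q* = 58.
With the tax collected from producers, supply shifts: Qs = 2(P − 3) + 44.
New equilibrium: buyers pay $9, producers receive $6, Q = 56. (Wedge: Pb − Ps = 3.)
ΔPS is the trapezoid between Q = 56 and Q = 58 of height $1: ½ · (58 + 56) · 1 = $57.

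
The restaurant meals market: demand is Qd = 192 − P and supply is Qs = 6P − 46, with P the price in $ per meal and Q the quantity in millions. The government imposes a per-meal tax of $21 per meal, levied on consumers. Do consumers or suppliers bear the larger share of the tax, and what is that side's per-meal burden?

Consumers bear the larger share: $18 per meal.

Before the tax: set 192 − P = 6P − 46 → P* = $34, Q* = 158.
With the tax collected from consumers, demand (in seller-price terms) shifts: Qd = 192 − (P + 21).
Solving gives Q = 140 with consumers paying $52 and suppliers receiving $31 (the $21 wedge).
Per-meal burden: consumers $18, suppliers $3.
Consumers take the larger share because demand is less price-elastic here (demand slope 1 vs supply slope 6).
The less price-elastic side of the market bears the larger share of a per-unit tax.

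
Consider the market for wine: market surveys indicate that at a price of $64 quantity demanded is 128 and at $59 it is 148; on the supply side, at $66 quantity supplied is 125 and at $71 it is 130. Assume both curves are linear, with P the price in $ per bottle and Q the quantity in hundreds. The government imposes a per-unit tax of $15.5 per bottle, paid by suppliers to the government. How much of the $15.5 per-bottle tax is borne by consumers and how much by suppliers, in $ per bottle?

Demand slope: (148 − 128)/(59 − 64) = -4, so Qd = 384 − 4P.
Supply slope: (130 − 125)/(71 − 66) = 1, so Qs = P + 59.
Without the tax, 384 − 4P = P + 59 gives 5P = 325, so P* = $65 and Q* = 124.
With the tax collected from suppliers, supply shifts: Qs = (P − 15.5) + 59.
Solving gives Q = 111.6 with consumers paying $68.1 and suppliers receiving $52.6 (the $15.5 wedge).
Burden on consumers: $3.1; on suppliers: $12.4. (They sum to $15.5.)
The less price-elastic side of the market bears the larger share of a per-unit tax.

Consumers bear $3.1 per bottle; suppliers bear $12.4 per bottle.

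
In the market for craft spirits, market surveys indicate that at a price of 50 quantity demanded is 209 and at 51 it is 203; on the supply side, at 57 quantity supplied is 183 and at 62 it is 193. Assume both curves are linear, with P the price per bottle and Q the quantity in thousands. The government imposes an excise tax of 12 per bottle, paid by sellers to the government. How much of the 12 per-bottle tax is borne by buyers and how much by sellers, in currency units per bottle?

Buyers bear 3 per bottle; sellers bear 9 per bottle.

Demand slope: (203 − 209)/(51 − 50) = -6, so Qd = 509 − 6P.
Supply slope: (193 − 183)/(62 − 57) = 2, so Qs = 2P + 69.
Without the tax, 509 − 6P = 2P + 69 gives 8P = 440, so P* = 55 and Q* = 179.
With the tax collected from sellers, supply shifts: Qs = 2(P − 12) + 69.
New equilibrium: buyers pay 58, sellers receive 46, Q = 161. (Wedge: Pb − Ps = 12.)
Burden on buyers: 3; on sellers: 9. (They sum to 12.)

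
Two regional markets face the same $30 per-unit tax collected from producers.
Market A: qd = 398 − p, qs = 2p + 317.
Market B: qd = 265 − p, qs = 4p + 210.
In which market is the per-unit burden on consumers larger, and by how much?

Market B, by $4.

Market A: pre-tax p* = $27, q* = 371; post-tax q = 351; per-unit burden on consumers = $20.
Market B: pre-tax p* = $11, q* = 254; post-tax q = 230; per-unit burden on consumers = $24.
Difference: $20 vs $24 → market B is larger by $4.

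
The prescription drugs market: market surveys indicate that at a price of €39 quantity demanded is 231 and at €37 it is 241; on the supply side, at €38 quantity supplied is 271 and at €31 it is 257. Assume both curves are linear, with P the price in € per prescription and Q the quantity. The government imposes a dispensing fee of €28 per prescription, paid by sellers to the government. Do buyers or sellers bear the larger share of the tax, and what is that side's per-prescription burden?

Demand slope: (241 − 231)/(37 − 39) = -5, so Qd = 426 − 5P.
Supply slope: (257 − 271)/(31 − 38) = 2, so Qs = 2P + 195.
Without the tax, 426 − 5P = 2P + 195 gives 7P = 231, so P* = €33 and Q* = 261.
With the tax collected from sellers, supply shifts: Qs = 2(P − 28) + 195.
New equilibrium: buyers pay €41, sellers receive €13, Q = 221. (Wedge: Pb − Ps = 28.)
Per-prescription burden: buyers €8, sellers €20.
Sellers take the larger share because supply is less price-elastic here (demand slope 5 vs supply slope 2).
The less price-elastic side of the market bears the larger share of a per-unit tax.

Sellers bear the larger share: €20 per prescription.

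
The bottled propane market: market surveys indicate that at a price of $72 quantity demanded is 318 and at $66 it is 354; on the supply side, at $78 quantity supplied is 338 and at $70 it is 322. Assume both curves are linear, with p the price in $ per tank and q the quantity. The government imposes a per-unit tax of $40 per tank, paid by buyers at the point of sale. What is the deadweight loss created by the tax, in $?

Deadweight loss = $1200.

Demand slope: (354 − 318)/(66 − 72) = -6, so qd = 750 − 6p.
Supply slope: (322 − 338)/(70 − 78) = 2, so qs = 2p + 182.
Without the tax, 750 − 6p = 2p + 182 gives 8p = 568, so p* = $71 and q* = 324.
With the tax collected from buyers, demand (in seller-price terms) shifts: qd = 750 − 6(p + 40).
Solving gives q = 264 with buyers paying $81 and suppliers receiving $41 (the $40 wedge).
Quantity falls by |ΔQ| = |324 − 264| = 60.
DWL = ½ · t · |ΔQ| = ½ · 40 · 60 = $1200.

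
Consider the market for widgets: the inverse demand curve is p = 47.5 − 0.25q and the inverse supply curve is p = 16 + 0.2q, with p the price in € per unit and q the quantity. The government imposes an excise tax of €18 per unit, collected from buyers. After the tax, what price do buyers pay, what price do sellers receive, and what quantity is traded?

Buyers pay €40; sellers receive €22; quantity = 30.

Rewrite in direct form: qd = 190 − 4p and qs = 5p − 80.
Without the tax, 190 − 4p = 5p − 80 gives 9p = 270, so p* = €30 and q* = 70.
With the tax collected from buyers, demand (in seller-price terms) shifts: qd = 190 − 4(p + 18).
New equilibrium: buyers pay €40, sellers receive €22, q = 30. (Wedge: pb − ps = 18.)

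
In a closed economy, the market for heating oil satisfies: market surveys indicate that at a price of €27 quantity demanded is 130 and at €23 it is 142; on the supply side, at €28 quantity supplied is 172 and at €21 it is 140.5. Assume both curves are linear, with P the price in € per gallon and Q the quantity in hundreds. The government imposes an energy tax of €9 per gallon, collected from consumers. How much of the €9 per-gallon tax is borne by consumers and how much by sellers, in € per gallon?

Consumers bear €5.4 per gallon; sellers bear €3.6 per gallon.

Demand slope: (142 − 130)/(23 − 27) = -3, so Qd = 211 − 3P.
Supply slope: (140.5 − 172)/(21 − 28) = 4.5, so Qs = 4.5P + 46.
Without the tax, 211 − 3P = 4.5P + 46 gives 7.5P = 165, so P* = €22 and Q* = 145.
With the tax collected from consumers, demand (in seller-price terms) shifts: Qd = 211 − 3(P + 9).
Solving gives Q = 128.8 with consumers paying €27.4 and sellers receiving €18.4 (the €9 wedge).
Burden on consumers: €5.4; on sellers: €3.6. (They sum to €9.)
The less price-elastic side of the market bears the larger share of a per-unit tax.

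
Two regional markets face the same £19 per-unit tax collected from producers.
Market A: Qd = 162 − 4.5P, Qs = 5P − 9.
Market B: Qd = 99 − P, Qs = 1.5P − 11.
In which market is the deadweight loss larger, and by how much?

Market A: pre-tax P* = £18, Q* = 81; post-tax Q = 36; deadweight loss = £427.5.
Market B: pre-tax P* = £44, Q* = 55; post-tax Q = 43.6; deadweight loss = £108.3.
Difference: £427.5 vs £108.3 → market A is larger by £319.2.

Market A, by £319.2.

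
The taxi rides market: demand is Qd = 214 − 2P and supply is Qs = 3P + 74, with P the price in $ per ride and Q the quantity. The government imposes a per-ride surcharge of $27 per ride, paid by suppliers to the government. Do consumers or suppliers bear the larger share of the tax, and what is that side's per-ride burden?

Without the tax, 214 − 2P = 3P + 74 gives 5P = 140, so P* = $28 and Q* = 158.
With the tax collected from suppliers, supply shifts: Qs = 3(P − 27) + 74.
Solving gives Q = 125.6 with consumers paying $44.2 and suppliers receiving $17.2 (the $27 wedge).
Per-ride burden: consumers $16.2, suppliers $10.8.
Consumers take the larger share because demand is less price-elastic here (demand slope 2 vs supply slope 3).
The less price-elastic side of the market bears the larger share of a per-unit tax.

Consumers bear the larger share: $16.2 per ride.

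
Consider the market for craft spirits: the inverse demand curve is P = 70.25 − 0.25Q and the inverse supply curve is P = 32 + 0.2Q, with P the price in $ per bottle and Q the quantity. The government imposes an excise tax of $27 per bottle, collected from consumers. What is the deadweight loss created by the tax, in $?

Deadweight loss = $810.

Rewrite in direct form: Qd = 281 − 4P and Qs = 5P − 160.
Before the tax: set 281 − 4P = 5P − 160 → P* = $49, Q* = 85.
With the tax collected from consumers, demand (in seller-price terms) shifts: Qd = 281 − 4(P + 27).
New equilibrium: consumers pay $64, suppliers receive $37, Q = 25. (Wedge: Pb − Ps = 27.)
Quantity falls by |ΔQ| = |85 − 25| = 60.
DWL = ½ · t · |ΔQ| = ½ · 27 · 60 = $810.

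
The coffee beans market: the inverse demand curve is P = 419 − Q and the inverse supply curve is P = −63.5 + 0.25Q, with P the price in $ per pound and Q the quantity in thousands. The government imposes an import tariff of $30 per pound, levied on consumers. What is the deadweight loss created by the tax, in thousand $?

Deadweight loss = $360 thousand.

Rewrite in direct form: Qd = 419 − P and Qs = 4P + 254.
Before the tax: set 419 − P = 4P + 254 → P* = $33, Q* = 386.
With the tax collected from consumers, demand (in seller-price terms) shifts: Qd = 419 − (P + 30).
New equilibrium: consumers pay $57, sellers receive $27, Q = 362. (Wedge: Pb − Ps = 30.)
Quantity falls by |ΔQ| = |386 − 362| = 24.
DWL = ½ · t · |ΔQ| = ½ · 30 · 24 = $360.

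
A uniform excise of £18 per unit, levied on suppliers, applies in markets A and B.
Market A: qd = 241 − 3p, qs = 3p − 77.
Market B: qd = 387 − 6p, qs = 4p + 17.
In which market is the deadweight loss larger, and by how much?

Market A: pre-tax p* = £53, q* = 82; post-tax q = 55; deadweight loss = £243.
Market B: pre-tax p* = £37, q* = 165; post-tax q = 121.8; deadweight loss = £388.8.
Difference: £243 vs £388.8 → market B is larger by £145.8.

Market B, by £145.8.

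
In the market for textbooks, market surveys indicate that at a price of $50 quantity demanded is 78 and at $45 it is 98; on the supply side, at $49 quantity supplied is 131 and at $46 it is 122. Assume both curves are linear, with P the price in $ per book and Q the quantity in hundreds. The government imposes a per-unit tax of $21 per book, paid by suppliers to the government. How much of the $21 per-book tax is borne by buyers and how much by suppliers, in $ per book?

Demand slope: (98 − 78)/(45 − 50) = -4, so Qd = 278 − 4P.
Supply slope: (122 − 131)/(46 − 49) = 3, so Qs = 3P − 16.
Before the tax: set 278 − 4P = 3P − 16 → P* = $42, Q* = 110.
With the tax collected from suppliers, supply shifts: Qs = 3(P − 21) − 16.
Solving gives Q = 74 with buyers paying $51 and suppliers receiving $30 (the $21 wedge).
Burden on buyers: $9; on suppliers: $12. (They sum to $21.)
The less price-elastic side of the market bears the larger share of a per-unit tax.

Buyers bear $9 per book; suppliers bear $12 per book.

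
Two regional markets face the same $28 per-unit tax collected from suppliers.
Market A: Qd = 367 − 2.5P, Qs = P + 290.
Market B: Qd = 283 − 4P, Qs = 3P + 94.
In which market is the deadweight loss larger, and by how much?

Market B, by $392.

Market A: pre-tax P* = $22, Q* = 312; post-tax Q = 292; deadweight loss = $280.
Market B: pre-tax P* = $27, Q* = 175; post-tax Q = 127; deadweight loss = $672.
Difference: $280 vs $672 → market B is larger by $392.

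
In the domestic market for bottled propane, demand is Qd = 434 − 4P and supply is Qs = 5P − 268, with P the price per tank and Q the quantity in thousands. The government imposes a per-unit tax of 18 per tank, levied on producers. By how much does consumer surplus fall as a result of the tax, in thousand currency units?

Consumer surplus falls by 1020 thousand.

Before the tax: set 434 − 4P = 5P − 268 → P* = 78, Q* = 122.
With the tax collected from producers, supply shifts: Qs = 5(P − 18) − 268.
Solving gives Q = 82 with buyers paying 88 and producers receiving 70 (the 18 wedge).
ΔCS is the trapezoid between Q = 82 and Q = 122 of height 10: ½ · (122 + 82) · 10 = 1020.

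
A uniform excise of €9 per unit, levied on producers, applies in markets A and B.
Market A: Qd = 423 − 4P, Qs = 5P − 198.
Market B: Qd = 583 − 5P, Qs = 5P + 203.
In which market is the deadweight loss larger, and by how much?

Market B, by €11.25.

Market A: pre-tax P* = €69, Q* = 147; post-tax Q = 127; deadweight loss = €90.
Market B: pre-tax P* = €38, Q* = 393; post-tax Q = 370.5; deadweight loss = €101.25.
Difference: €90 vs €101.25 → market B is larger by €11.25.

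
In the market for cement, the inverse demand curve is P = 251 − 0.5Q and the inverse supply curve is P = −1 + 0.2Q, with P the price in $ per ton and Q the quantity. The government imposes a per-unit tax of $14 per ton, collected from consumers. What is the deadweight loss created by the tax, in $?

Deadweight loss = $140.

Inverting to Q(P) form: Qd = 502 − 2P; Qs = 5P + 5.
Before the tax: set 502 − 2P = 5P + 5 → P* = $71, Q* = 360.
With the tax collected from consumers, demand (in seller-price terms) shifts: Qd = 502 − 2(P + 14).
New equilibrium: consumers pay $81, sellers receive $67, Q = 340. (Wedge: Pb − Ps = 14.)
Quantity falls by |ΔQ| = |360 − 340| = 20.
DWL = ½ · t · |ΔQ| = ½ · 14 · 20 = $140.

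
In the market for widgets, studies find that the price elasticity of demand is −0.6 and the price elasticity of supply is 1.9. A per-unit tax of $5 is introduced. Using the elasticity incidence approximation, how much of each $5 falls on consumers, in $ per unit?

Consumers bear ≈ $3.8 per unit.

Incidence ratio: consumers' share ≈ εs / (εs + |εd|) = 1.9 / (1.9 + 0.6) = 0.76.
So consumers bear ≈ 0.76 × $5 = $3.8; sellers bear $1.2.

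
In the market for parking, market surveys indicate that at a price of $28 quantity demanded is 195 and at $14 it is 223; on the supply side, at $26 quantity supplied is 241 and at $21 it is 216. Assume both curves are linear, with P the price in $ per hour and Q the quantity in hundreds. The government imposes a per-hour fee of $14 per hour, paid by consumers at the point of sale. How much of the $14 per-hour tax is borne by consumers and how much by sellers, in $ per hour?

Consumers bear $10 per hour; sellers bear $4 per hour.

Demand slope: (223 − 195)/(14 − 28) = -2, so Qd = 251 − 2P.
Supply slope: (216 − 241)/(21 − 26) = 5, so Qs = 5P + 111.
Without the tax, 251 − 2P = 5P + 111 gives 7P = 140, so P* = $20 and Q* = 211.
With the tax collected from consumers, demand (in seller-price terms) shifts: Qd = 251 − 2(P + 14).
New equilibrium: consumers pay $30, sellers receive $16, Q = 191. (Wedge: Pb − Ps = 14.)
Burden on consumers: $10; on sellers: $4. (They sum to $14.)
The less price-elastic side of the market bears the larger share of a per-unit tax.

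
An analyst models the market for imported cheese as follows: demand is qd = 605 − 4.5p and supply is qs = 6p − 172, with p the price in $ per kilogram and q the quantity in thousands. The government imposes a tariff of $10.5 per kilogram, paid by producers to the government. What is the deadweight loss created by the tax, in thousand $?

Deadweight loss = $141.75 thousand.

Without the tax, 605 − 4.5p = 6p − 172 gives 10.5p = 777, so p* = $74 and q* = 272.
With the tax collected from producers, supply shifts: qs = 6(p − 10.5) − 172.
Solving gives q = 245 with buyers paying $80 and producers receiving $69.5 (the $10.5 wedge).
Quantity falls by |ΔQ| = |272 − 245| = 27.
DWL = ½ · t · |ΔQ| = ½ · 10.5 · 27 = $141.75.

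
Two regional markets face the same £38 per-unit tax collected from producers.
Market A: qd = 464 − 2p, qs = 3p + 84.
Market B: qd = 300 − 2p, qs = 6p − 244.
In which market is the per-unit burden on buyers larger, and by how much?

Market B, by £5.7.

Market A: pre-tax p* = £76, q* = 312; post-tax q = 266.4; per-unit burden on buyers = £22.8.
Market B: pre-tax p* = £68, q* = 164; post-tax q = 107; per-unit burden on buyers = £28.5.
Difference: £22.8 vs £28.5 → market B is larger by £5.7.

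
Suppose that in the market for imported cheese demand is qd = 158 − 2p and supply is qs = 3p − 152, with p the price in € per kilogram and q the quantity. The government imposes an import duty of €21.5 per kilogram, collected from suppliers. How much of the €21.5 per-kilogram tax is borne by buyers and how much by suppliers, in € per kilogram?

Before the tax: set 158 − 2p = 3p − 152 → p* = €62, q* = 34.
With the tax collected from suppliers, supply shifts: qs = 3(p − 21.5) − 152.
New equilibrium: buyers pay €74.9, suppliers receive €53.4, q = 8.2. (Wedge: pb − ps = 21.5.)
Burden on buyers: €12.9; on suppliers: €8.6. (They sum to €21.5.)

Buyers bear €12.9 per kilogram; suppliers bear €8.6 per kilogram.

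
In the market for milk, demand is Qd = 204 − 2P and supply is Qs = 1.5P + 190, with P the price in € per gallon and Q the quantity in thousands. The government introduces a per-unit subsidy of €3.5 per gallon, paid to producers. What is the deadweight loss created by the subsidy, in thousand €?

Deadweight loss = €5.25 thousand.

Without the subsidy, 204 − 2P = 1.5P + 190 gives 3.5P = 14, so P* = €4 and Q* = 196.
With a per-unit subsidy paid to producers, each receives P + 3.5 per unit sold, so supply becomes Qs = 1.5(P + 3.5) + 190.
Solving gives Q = 199 with consumers paying €2.5 and producers receiving €6 (the €3.5 wedge).
Quantity rises by |ΔQ| = |196 − 199| = 3.
DWL = ½ · t · |ΔQ| = ½ · 3.5 · 3 = €5.25.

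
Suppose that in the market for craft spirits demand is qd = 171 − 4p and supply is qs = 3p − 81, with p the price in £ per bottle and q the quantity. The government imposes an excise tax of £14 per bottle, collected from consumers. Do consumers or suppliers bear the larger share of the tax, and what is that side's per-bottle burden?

Without the tax, 171 − 4p = 3p − 81 gives 7p = 252, so p* = £36 and q* = 27.
With the tax collected from consumers, demand (in seller-price terms) shifts: qd = 171 − 4(p + 14).
Solving gives q = 3 with consumers paying £42 and suppliers receiving £28 (the £14 wedge).
Per-bottle burden: consumers £6, suppliers £8.
Suppliers take the larger share because supply is less price-elastic here (demand slope 4 vs supply slope 3).

Suppliers bear the larger share: £8 per bottle.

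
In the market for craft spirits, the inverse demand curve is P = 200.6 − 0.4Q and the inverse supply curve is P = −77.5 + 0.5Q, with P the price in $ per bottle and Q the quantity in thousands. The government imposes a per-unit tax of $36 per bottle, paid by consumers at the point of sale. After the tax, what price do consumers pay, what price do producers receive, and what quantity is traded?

Consumers pay $93; producers receive $57; quantity = 269.

Inverting to Q(P) form: Qd = 501.5 − 2.5P; Qs = 2P + 155.
Before the tax: set 501.5 − 2.5P = 2P + 155 → P* = $77, Q* = 309.
With the tax collected from consumers, demand (in seller-price terms) shifts: Qd = 501.5 − 2.5(P + 36).
Solving gives Q = 269 with consumers paying $93 and producers receiving $57 (the $36 wedge).
The less price-elastic side of the market bears the larger share of a per-unit tax.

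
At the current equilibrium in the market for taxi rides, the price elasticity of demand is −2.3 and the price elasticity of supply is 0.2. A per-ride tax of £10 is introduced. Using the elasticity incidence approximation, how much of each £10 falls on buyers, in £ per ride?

Buyers bear ≈ £0.8 per ride.

Incidence ratio: buyers' share ≈ εs / (εs + |εd|) = 0.2 / (0.2 + 2.3) = 0.08.
So buyers bear ≈ 0.08 × £10 = £0.8; sellers bear £9.2.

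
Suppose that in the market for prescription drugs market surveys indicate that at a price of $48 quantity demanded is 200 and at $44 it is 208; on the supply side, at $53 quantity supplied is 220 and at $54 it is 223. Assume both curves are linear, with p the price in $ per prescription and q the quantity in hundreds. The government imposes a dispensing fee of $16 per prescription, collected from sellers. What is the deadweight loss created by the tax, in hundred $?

Deadweight loss = $153.6 hundred.

Demand slope: (208 − 200)/(44 − 48) = -2, so qd = 296 − 2p.
Supply slope: (223 − 220)/(54 − 53) = 3, so qs = 3p + 61.
Before the tax: set 296 − 2p = 3p + 61 → p* = $47, q* = 202.
With the tax collected from sellers, supply shifts: qs = 3(p − 16) + 61.
Solving gives q = 182.8 with buyers paying $56.6 and sellers receiving $40.6 (the $16 wedge).
Quantity falls by |ΔQ| = |202 − 182.8| = 19.2.
DWL = ½ · t · |ΔQ| = ½ · 16 · 19.2 = $153.6.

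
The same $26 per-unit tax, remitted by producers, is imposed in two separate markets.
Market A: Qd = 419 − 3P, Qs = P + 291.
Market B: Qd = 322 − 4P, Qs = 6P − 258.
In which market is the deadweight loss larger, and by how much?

Market B, by $557.7.

Market A: pre-tax P* = $32, Q* = 323; post-tax Q = 303.5; deadweight loss = $253.5.
Market B: pre-tax P* = $58, Q* = 90; post-tax Q = 27.6; deadweight loss = $811.2.
Difference: $253.5 vs $811.2 → market B is larger by $557.7.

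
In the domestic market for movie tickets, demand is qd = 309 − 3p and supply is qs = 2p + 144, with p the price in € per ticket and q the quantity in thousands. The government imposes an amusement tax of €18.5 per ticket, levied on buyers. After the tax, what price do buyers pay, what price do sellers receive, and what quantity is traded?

Before the tax: set 309 − 3p = 2p + 144 → p* = €33, q* = 210.
With the tax collected from buyers, demand (in seller-price terms) shifts: qd = 309 − 3(p + 18.5).
New equilibrium: buyers pay €40.4, sellers receive €21.9, q = 187.8. (Wedge: pb − ps = 18.5.)
The less price-elastic side of the market bears the larger share of a per-unit tax.

Buyers pay €40.4; sellers receive €21.9; quantity = 187.8.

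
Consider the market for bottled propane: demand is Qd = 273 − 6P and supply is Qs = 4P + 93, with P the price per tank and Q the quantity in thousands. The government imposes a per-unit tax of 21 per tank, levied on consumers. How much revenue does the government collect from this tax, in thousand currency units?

Tax revenue = 2406.6 thousand.

Without the tax, 273 − 6P = 4P + 93 gives 10P = 180, so P* = 18 and Q* = 165.
With the tax collected from consumers, demand (in seller-price terms) shifts: Qd = 273 − 6(P + 21).
New equilibrium: consumers pay 26.4, sellers receive 5.4, Q = 114.6. (Wedge: Pb − Ps = 21.)
Revenue = t · Q = 21 · 114.6 = 2406.6.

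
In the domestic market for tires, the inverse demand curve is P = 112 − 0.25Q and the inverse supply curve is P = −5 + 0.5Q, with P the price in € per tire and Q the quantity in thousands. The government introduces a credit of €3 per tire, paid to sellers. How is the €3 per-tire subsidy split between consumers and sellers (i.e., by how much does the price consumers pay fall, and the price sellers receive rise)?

Inverting to Q(P) form: Qd = 448 − 4P; Qs = 2P + 10.
Before the subsidy: set 448 − 4P = 2P + 10 → P* = €73, Q* = 156.
With a per-unit subsidy paid to sellers, each receives P + 3 per unit sold, so supply becomes Qs = 2(P + 3) + 10.
New equilibrium: consumers pay €72, sellers receive €75, Q = 160. (Wedge: Pb − Ps = −3.)
Gain to consumers: €1; to sellers: €2. (They sum to €3.)

Consumers gain €1 per tire; sellers gain €2 per tire.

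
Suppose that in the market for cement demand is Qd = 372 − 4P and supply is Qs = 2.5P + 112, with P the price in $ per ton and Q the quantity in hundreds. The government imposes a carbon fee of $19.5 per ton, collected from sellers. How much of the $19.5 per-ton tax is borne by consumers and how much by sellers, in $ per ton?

Consumers bear $7.5 per ton; sellers bear $12 per ton.

Before the tax: set 372 − 4P = 2.5P + 112 → P* = $40, Q* = 212.
With the tax collected from sellers, supply shifts: Qs = 2.5(P − 19.5) + 112.
Solving gives Q = 182 with consumers paying $47.5 and sellers receiving $28 (the $19.5 wedge).
Burden on consumers: $7.5; on sellers: $12. (They sum to $19.5.)
The less price-elastic side of the market bears the larger share of a per-unit tax.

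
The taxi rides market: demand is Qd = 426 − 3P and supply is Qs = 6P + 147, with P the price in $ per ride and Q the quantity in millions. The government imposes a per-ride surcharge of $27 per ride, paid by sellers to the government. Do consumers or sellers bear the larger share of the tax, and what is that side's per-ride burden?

Consumers bear the larger share: $18 per ride.

Before the tax: set 426 − 3P = 6P + 147 → P* = $31, Q* = 333.
With the tax collected from sellers, supply shifts: Qs = 6(P − 27) + 147.
New equilibrium: consumers pay $49, sellers receive $22, Q = 279. (Wedge: Pb − Ps = 27.)
Per-ride burden: consumers $18, sellers $9.
Consumers take the larger share because demand is less price-elastic here (demand slope 3 vs supply slope 6).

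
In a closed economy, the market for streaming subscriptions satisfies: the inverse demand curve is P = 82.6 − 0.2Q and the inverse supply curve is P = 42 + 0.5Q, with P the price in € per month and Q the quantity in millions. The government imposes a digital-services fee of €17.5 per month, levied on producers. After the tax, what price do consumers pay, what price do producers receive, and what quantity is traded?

Consumers pay €76; producers receive €58.5; quantity = 33.

Inverting to Q(P) form: Qd = 413 − 5P; Qs = 2P − 84.
Without the tax, 413 − 5P = 2P − 84 gives 7P = 497, so P* = €71 and Q* = 58.
With the tax collected from producers, supply shifts: Qs = 2(P − 17.5) − 84.
New equilibrium: consumers pay €76, producers receive €58.5, Q = 33. (Wedge: Pb − Ps = 17.5.)
The less price-elastic side of the market bears the larger share of a per-unit tax.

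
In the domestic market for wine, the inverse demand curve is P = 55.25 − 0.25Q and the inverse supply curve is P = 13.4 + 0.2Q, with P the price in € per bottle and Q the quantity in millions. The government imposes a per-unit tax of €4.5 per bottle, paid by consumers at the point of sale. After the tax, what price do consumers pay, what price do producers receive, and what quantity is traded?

Consumers pay €34.5; producers receive €30; quantity = 83.

Rewrite in direct form: Qd = 221 − 4P and Qs = 5P − 67.
Without the tax, 221 − 4P = 5P − 67 gives 9P = 288, so P* = €32 and Q* = 93.
With the tax collected from consumers, demand (in seller-price terms) shifts: Qd = 221 − 4(P + 4.5).
New equilibrium: consumers pay €34.5, producers receive €30, Q = 83. (Wedge: Pb − Ps = 4.5.)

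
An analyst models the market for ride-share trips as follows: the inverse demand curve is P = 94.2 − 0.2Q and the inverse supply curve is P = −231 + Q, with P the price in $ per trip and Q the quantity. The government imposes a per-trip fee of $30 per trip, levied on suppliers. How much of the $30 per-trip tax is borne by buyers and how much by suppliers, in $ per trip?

Inverting to Q(P) form: Qd = 471 − 5P; Qs = P + 231.
Without the tax, 471 − 5P = P + 231 gives 6P = 240, so P* = $40 and Q* = 271.
With the tax collected from suppliers, supply shifts: Qs = (P − 30) + 231.
New equilibrium: buyers pay $45, suppliers receive $15, Q = 246. (Wedge: Pb − Ps = 30.)
Burden on buyers: $5; on suppliers: $25. (They sum to $30.)

Buyers bear $5 per trip; suppliers bear $25 per trip.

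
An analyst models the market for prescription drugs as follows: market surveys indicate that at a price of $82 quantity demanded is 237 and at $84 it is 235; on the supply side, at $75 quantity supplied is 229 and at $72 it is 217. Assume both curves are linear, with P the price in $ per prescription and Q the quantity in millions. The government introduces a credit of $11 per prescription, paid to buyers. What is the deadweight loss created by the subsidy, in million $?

Demand slope: (235 − 237)/(84 − 82) = -1, so Qd = 319 − P.
Supply slope: (217 − 229)/(72 − 75) = 4, so Qs = 4P − 71.
Without the subsidy, 319 − P = 4P − 71 gives 5P = 390, so P* = $78 and Q* = 241.
With a per-unit subsidy paid to buyers, each effectively pays P − 11, so demand becomes Qd = 319 − (P − 11).
Solving gives Q = 249.8 with buyers paying $69.2 and sellers receiving $80.2 (the $11 wedge).
Quantity rises by |ΔQ| = |241 − 249.8| = 8.8.
DWL = ½ · t · |ΔQ| = ½ · 11 · 8.8 = $48.4.

Deadweight loss = $48.4 million.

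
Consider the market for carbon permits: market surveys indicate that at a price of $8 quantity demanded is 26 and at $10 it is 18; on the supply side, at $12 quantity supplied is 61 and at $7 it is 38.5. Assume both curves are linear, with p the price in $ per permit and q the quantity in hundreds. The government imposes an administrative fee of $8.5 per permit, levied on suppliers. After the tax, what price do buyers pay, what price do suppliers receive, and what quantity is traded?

Demand slope: (18 − 26)/(10 − 8) = -4, so qd = 58 − 4p.
Supply slope: (38.5 − 61)/(7 − 12) = 4.5, so qs = 4.5p + 7.
Without the tax, 58 − 4p = 4.5p + 7 gives 8.5p = 51, so p* = $6 and q* = 34.
With the tax collected from suppliers, supply shifts: qs = 4.5(p − 8.5) + 7.
Solving gives q = 16 with buyers paying $10.5 and suppliers receiving $2 (the $8.5 wedge).
The less price-elastic side of the market bears the larger share of a per-unit tax.

Buyers pay $10.5; suppliers receive $2; quantity = 16.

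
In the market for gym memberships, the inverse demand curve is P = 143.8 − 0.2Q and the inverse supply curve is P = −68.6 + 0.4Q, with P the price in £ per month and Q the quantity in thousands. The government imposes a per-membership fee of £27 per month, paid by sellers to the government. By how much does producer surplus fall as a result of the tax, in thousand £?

Rewrite in direct form: Qd = 719 − 5P and Qs = 2.5P + 171.5.
Without the tax, 719 − 5P = 2.5P + 171.5 gives 7.5P = 547.5, so P* = £73 and Q* = 354.
With the tax collected from sellers, supply shifts: Qs = 2.5(P − 27) + 171.5.
New equilibrium: consumers pay £82, sellers receive £55, Q = 309. (Wedge: Pb − Ps = 27.)
ΔPS is the trapezoid between Q = 309 and Q = 354 of height £18: ½ · (354 + 309) · 18 = £5967.

Producer surplus falls by £5967 thousand.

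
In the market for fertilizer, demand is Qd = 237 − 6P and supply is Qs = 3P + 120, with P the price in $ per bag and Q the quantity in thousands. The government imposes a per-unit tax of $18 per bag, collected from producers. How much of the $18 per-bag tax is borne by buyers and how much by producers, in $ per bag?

Buyers bear $6 per bag; producers bear $12 per bag.

Without the tax, 237 − 6P = 3P + 120 gives 9P = 117, so P* = $13 and Q* = 159.
With the tax collected from producers, supply shifts: Qs = 3(P − 18) + 120.
New equilibrium: buyers pay $19, producers receive $1, Q = 123. (Wedge: Pb − Ps = 18.)
Burden on buyers: $6; on producers: $12. (They sum to $18.)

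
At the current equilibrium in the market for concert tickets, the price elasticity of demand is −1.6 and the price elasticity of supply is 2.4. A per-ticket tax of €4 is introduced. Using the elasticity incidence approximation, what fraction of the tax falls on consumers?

Consumers' share ≈ 0.6.

Incidence ratio: consumers' share ≈ εs / (εs + |εd|) = 2.4 / (2.4 + 1.6) = 0.6.
Supply is the more elastic side, so consumers bear the larger share.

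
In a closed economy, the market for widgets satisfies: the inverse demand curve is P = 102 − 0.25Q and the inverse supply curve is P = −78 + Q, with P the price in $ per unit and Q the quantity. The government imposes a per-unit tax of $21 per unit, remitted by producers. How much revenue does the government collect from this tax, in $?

Inverting to Q(P) form: Qd = 408 − 4P; Qs = P + 78.
Before the tax: set 408 − 4P = P + 78 → P* = $66, Q* = 144.
With the tax collected from producers, supply shifts: Qs = (P − 21) + 78.
New equilibrium: buyers pay $70.2, producers receive $49.2, Q = 127.2. (Wedge: Pb − Ps = 21.)
Revenue = t · Q = 21 · 127.2 = $2671.2.

Tax revenue = $2671.2.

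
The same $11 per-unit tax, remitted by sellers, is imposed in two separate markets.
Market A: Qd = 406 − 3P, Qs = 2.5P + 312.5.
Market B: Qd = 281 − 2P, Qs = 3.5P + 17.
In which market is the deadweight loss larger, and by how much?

Market A: pre-tax P* = $17, Q* = 355; post-tax Q = 340; deadweight loss = $82.5.
Market B: pre-tax P* = $48, Q* = 185; post-tax Q = 171; deadweight loss = $77.
Difference: $82.5 vs $77 → market A is larger by $5.5.

Market A, by $5.5.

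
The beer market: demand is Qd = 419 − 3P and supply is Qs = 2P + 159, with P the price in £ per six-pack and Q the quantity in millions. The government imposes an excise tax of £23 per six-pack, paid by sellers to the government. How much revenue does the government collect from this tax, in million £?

Without the tax, 419 − 3P = 2P + 159 gives 5P = 260, so P* = £52 and Q* = 263.
With the tax collected from sellers, supply shifts: Qs = 2(P − 23) + 159.
Solving gives Q = 235.4 with buyers paying £61.2 and sellers receiving £38.2 (the £23 wedge).
Revenue = t · Q = 23 · 235.4 = £5414.2.

Tax revenue = £5414.2 million.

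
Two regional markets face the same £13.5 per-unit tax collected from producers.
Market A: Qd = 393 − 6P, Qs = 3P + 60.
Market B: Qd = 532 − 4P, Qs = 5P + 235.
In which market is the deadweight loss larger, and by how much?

Market B, by £20.25.

Market A: pre-tax P* = £37, Q* = 171; post-tax Q = 144; deadweight loss = £182.25.
Market B: pre-tax P* = £33, Q* = 400; post-tax Q = 370; deadweight loss = £202.5.
Difference: £182.25 vs £202.5 → market B is larger by £20.25.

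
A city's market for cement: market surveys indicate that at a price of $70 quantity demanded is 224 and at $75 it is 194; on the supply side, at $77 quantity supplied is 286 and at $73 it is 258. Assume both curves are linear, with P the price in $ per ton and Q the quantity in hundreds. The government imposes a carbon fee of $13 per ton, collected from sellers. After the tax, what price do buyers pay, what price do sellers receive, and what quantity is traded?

Demand slope: (194 − 224)/(75 − 70) = -6, so Qd = 644 − 6P.
Supply slope: (258 − 286)/(73 − 77) = 7, so Qs = 7P − 253.
Before the tax: set 644 − 6P = 7P − 253 → P* = $69, Q* = 230.
With the tax collected from sellers, supply shifts: Qs = 7(P − 13) − 253.
Solving gives Q = 188 with buyers paying $76 and sellers receiving $63 (the $13 wedge).
The less price-elastic side of the market bears the larger share of a per-unit tax.

Buyers pay $76; sellers receive $63; quantity = 188.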